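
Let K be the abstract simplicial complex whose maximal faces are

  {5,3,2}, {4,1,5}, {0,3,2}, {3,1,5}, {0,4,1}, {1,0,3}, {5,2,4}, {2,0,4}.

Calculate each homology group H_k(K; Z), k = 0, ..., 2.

We work with the vertex ordering 0 < 1 < 2 < 3 < 4 < 5. The simplices of K, each written with vertices in increasing order, are:

  0-simplices (6): [0], [1], [2], [3], [4], [5]
  1-simplices (12): [0,1], [0,2], [0,3], [0,4], [1,3], [1,4], [1,5], [2,3], [2,4], [2,5], [3,5], [4,5]
  2-simplices (8): [0,1,3], [0,1,4], [0,2,3], [0,2,4], [1,3,5], [1,4,5], [2,3,5], [2,4,5]

giving chain groups C_0 ≅ Z^6, C_1 ≅ Z^12, C_2 ≅ Z^8.

∂_1: C_1 → C_0 sends each edge [p,q] (with p < q) to q − p. For instance
  ∂[3,5] = [5] − [3].
This gives a 6×12 integer matrix of rank 5; reducing to Smith normal form yields diagonal entries (1,1,1,1,1).

Boundary ∂_2: C_2 → C_1 acts by ∂[p,q,r] = [q,r] − [p,r] + [p,q]. For instance
  ∂[0,2,3] = [2,3] − [0,3] + [0,2],
  ∂[2,3,5] = [3,5] − [2,5] + [2,3].
This gives a 12×8 integer matrix of rank 7; reducing to Smith normal form yields diagonal entries (1,1,1,1,1,1,1).

Now H_k = ker ∂_k / im ∂_{k+1}, so:

  H_0: rank C_0 − rank ∂_1 = 6 − 5 = 1, and the invariant factors of ∂_1 are all 1, so H_0 = Z.
  H_1: rank ker ∂_1 − rank ∂_2 = (12 − 5) − 7 = 0, and the invariant factors of ∂_2 are all 1, so H_1 = 0.
  H_2: rank ker ∂_2 − rank ∂_3 = (8 − 7) − 0 = 1, and there is no ∂_3, so H_2 = Z.

H_0 = Z,  H_1 = 0,  H_2 = Z.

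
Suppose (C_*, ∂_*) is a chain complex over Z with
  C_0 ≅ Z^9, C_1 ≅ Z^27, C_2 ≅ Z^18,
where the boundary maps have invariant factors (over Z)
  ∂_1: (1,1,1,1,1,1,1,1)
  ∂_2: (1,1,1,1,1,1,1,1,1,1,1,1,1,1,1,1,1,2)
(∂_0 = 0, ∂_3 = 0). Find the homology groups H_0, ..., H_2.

H_0 ≅ Z,  H_1 ≅ Z × Z/2,  H_2 = 0.

H_0: b_0 = 9 − 0 − 8 = 1; torsion from ∂_1 factors > 1: none. So H_0 ≅ Z.
H_1: b_1 = 27 − 8 − 18 = 1; torsion from ∂_2 factors > 1: [2]. So H_1 ≅ Z × Z/2.
H_2: b_2 = 18 − 18 − 0 = 0; torsion from ∂_3 factors > 1: none. So H_2 ≅ 0.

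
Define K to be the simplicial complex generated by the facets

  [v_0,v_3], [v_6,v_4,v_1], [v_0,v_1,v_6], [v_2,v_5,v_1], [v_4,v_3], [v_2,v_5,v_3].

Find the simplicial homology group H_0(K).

H_0 ≅ Z.

We work with the vertex ordering v_0 < v_1 < v_2 < v_3 < v_4 < v_5 < v_6. The simplices of K, each written with vertices in increasing order, are:

  0-simplices (7): [v_0], [v_1], [v_2], [v_3], [v_4], [v_5], [v_6]
  1-simplices (12): [v_0,v_1], [v_0,v_3], [v_0,v_6], [v_1,v_2], [v_1,v_4], [v_1,v_5], [v_1,v_6], [v_2,v_3], [v_2,v_5], [v_3,v_4], [v_3,v_5], [v_4,v_6]
  2-simplices (4): [v_0,v_1,v_6], [v_1,v_2,v_5], [v_1,v_4,v_6], [v_2,v_3,v_5]

giving chain groups C_0 ≅ Z^7, C_1 ≅ Z^12, C_2 ≅ Z^4.

∂_1: C_1 → C_0 is given by ∂[p,q] = [q] − [p].
As a 7×12 matrix over Z this has rank 6, with invariant factors (1,1,1,1,1,1).

Boundary ∂_2: C_2 → C_1 sends each 2-simplex [p,q,r] to [q,r] − [p,r] + [p,q]. For instance
  ∂[v_2,v_3,v_5] = [v_3,v_5] − [v_2,v_5] + [v_2,v_3],
  ∂[v_1,v_2,v_5] = [v_2,v_5] − [v_1,v_5] + [v_1,v_2].
This gives a 12×4 integer matrix of rank 4; reducing to Smith normal form yields diagonal entries (1,1,1,1).

From H_k ≅ ker(∂_k) / im(∂_{k+1}) we obtain:

  H_0: rank C_0 − rank ∂_1 = 7 − 6 = 1, and the invariant factors of ∂_1 are all 1, so H_0 = Z.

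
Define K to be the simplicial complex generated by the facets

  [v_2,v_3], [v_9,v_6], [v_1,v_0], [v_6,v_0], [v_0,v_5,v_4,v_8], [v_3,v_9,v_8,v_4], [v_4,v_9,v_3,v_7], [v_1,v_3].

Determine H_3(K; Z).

Order the vertices as v_0 < v_1 < v_2 < v_3 < v_4 < v_5 < v_6 < v_7 < v_8 < v_9. Listing each simplex with vertices in this order, K has dimension 3 with simplices:

  0-simplices (10): [v_0], [v_1], [v_2], [v_3], [v_4], [v_5], [v_6], [v_7], [v_8], [v_9]
  1-simplices (19): (19 of them)
  2-simplices (11): (11 of them)
  3-simplices (3): [v_0,v_4,v_5,v_8], [v_3,v_4,v_7,v_9], [v_3,v_4,v_8,v_9]

giving chain groups C_0 ≅ Z^10, C_1 ≅ Z^19, C_2 ≅ Z^11, C_3 ≅ Z^3.

Boundary ∂_1: C_1 → C_0 is given by ∂[p,q] = [q] − [p]. For instance
  ∂[v_3,v_8] = [v_8] − [v_3].
The resulting 10×19 matrix has rank 9, and its Smith normal form has invariant factors (1,1,1,1,1,1,1,1,1).

∂_2: C_2 → C_1 acts by ∂[p,q,r] = [q,r] − [p,r] + [p,q]. For instance
  ∂[v_3,v_4,v_7] = [v_4,v_7] − [v_3,v_7] + [v_3,v_4],
  ∂[v_3,v_4,v_8] = [v_4,v_8] − [v_3,v_8] + [v_3,v_4].
This gives a 19×11 integer matrix of rank 8; reducing to Smith normal form yields diagonal entries (1,1,1,1,1,1,1,1).

∂_3: C_3 → C_2 sends each 3-simplex σ to the alternating sum Σ_i (−1)^i (σ with its i-th vertex removed). For instance
  ∂[v_3,v_4,v_8,v_9] = [v_4,v_8,v_9] − [v_3,v_8,v_9] + [v_3,v_4,v_9] − [v_3,v_4,v_8],
  ∂[v_3,v_4,v_7,v_9] = [v_4,v_7,v_9] − [v_3,v_7,v_9] + [v_3,v_4,v_9] − [v_3,v_4,v_7].
The resulting 11×3 matrix has rank 3, and its Smith normal form has invariant factors (1,1,1).

Now H_k = ker ∂_k / im ∂_{k+1}, so:

  H_3: rank ker ∂_3 − rank ∂_4 = (3 − 3) − 0 = 0, and there is no ∂_4, so H_3 ≅ 0.

H_3 ≅ 0.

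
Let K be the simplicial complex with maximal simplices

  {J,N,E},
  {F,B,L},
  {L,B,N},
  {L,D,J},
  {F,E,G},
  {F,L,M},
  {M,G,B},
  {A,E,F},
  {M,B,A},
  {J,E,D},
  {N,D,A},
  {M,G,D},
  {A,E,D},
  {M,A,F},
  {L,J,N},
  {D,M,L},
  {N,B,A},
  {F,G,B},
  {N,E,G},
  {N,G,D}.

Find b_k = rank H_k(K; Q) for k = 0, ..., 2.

Order the vertices as A < B < D < E < F < G < J < L < M < N. Listing each simplex with vertices in this order, K has dimension 2 with simplices:

  0-simplices (10): A, B, D, E, F, G, J, L, M, N
  1-simplices (30): AB, AD, AE, AF, AM, AN, BF, BG, BL, BM, BN, DE, DG, DJ, DL, DM, DN, EF, EG, EJ, EN, FG, FL, FM, GM, GN, JL, JN, LM, LN
  2-simplices (20): ABM, ABN, ADE, ADN, AEF, AFM, BFG, BFL, BGM, BLN, DEJ, DGM, DGN, DJL, DLM, EFG, EGN, EJN, FLM, JLN

giving chain groups C_0 ≅ Z^10, C_1 ≅ Z^30, C_2 ≅ Z^20.

Boundary ∂_1: C_1 → C_0 maps an edge to its endpoints' difference, ∂[p,q] = q − p. For instance
  ∂AF = F − A.
The 10×30 boundary matrix has rank 9 and Smith normal form diag(1,1,1,1,1,1,1,1,1).

Boundary ∂_2: C_2 → C_1 acts by ∂[p,q,r] = [q,r] − [p,r] + [p,q]. For instance
  ∂AFM = FM − AM + AF,
  ∂ABN = BN − AN + AB.
The resulting 30×20 matrix has rank 20, and its Smith normal form has invariant factors (1,1,1,1,1,1,1,1,1,1,1,1,1,1,1,1,1,1,1,2).

Computing H_k = (kernel of ∂_k) / (image of ∂_{k+1}):

  H_0: rank C_0 − rank ∂_1 = 10 − 9 = 1, and the invariant factors of ∂_1 are all 1, so H_0 ≅ Z.
  H_1: rank ker ∂_1 − rank ∂_2 = (30 − 9) − 20 = 1, and ∂_2 has invariant factor 2 > 1, so H_1 ≅ Z ⊕ Z_2.
  H_2: rank ker ∂_2 − rank ∂_3 = (20 − 20) − 0 = 0, and there is no ∂_3, so H_2 ≅ 0.

As a check, the Euler characteristic is 10 − 30 + 20 = 0, which agrees with 1 − 1 + 0 = 0.

Hence the Betti numbers are b_0 = 1, b_1 = 1, b_2 = 0.

b_0 = 1, b_1 = 1, b_2 = 0.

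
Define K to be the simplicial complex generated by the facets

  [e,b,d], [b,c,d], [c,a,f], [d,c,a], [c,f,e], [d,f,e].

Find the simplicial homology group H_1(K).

H_1 = Z.

Take the total order a < b < c < d < e < f on the vertex set. Then K (dimension 2) consists of the simplices:

  0-simplices (6): a, b, c, d, e, f
  1-simplices (12): ac, ad, af, bc, bd, be, cd, ce, cf, de, df, ef
  2-simplices (6): acd, acf, bcd, bde, cef, def

giving chain groups C_0 ≅ Z^6, C_1 ≅ Z^12, C_2 ≅ Z^6.

The boundary map ∂_1: C_1 → C_0 sends each edge [p,q] (with p < q) to q − p. For instance
  ∂de = e − d.
This gives a 6×12 integer matrix of rank 5; reducing to Smith normal form yields diagonal entries (1,1,1,1,1).

∂_2: C_2 → C_1 acts by ∂[p,q,r] = [q,r] − [p,r] + [p,q]. For instance
  ∂def = ef − df + de,
  ∂bde = de − be + bd.
The resulting 12×6 matrix has rank 6, and its Smith normal form has invariant factors (1,1,1,1,1,1).

Reading off H_k = ker ∂_k / im ∂_{k+1}:

  H_1: rank ker ∂_1 − rank ∂_2 = (12 − 5) − 6 = 1, and the invariant factors of ∂_2 are all 1, so H_1 ≅ Z.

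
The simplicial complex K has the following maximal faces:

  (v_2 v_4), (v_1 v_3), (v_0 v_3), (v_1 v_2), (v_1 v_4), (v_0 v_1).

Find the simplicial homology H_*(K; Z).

Fix the vertex order v_0 < v_1 < v_2 < v_3 < v_4 and write every simplex with vertices in increasing order. Then dim K = 1 and the simplices of K are:

  0-simplices (5): [v_0], [v_1], [v_2], [v_3], [v_4]
  1-simplices (6): [v_0,v_1], [v_0,v_3], [v_1,v_2], [v_1,v_3], [v_1,v_4], [v_2,v_4]

giving chain groups C_0 ≅ Z^5, C_1 ≅ Z^6.

∂_1: C_1 → C_0 is given by ∂[p,q] = [q] − [p]. For instance
  ∂[v_1,v_3] = [v_3] − [v_1].
This gives a 5×6 integer matrix of rank 4; reducing to Smith normal form yields diagonal entries (1,1,1,1).

Now H_k = ker ∂_k / im ∂_{k+1}, so:

  H_0: rank C_0 − rank ∂_1 = 5 − 4 = 1, and the invariant factors of ∂_1 are all 1, so H_0 = Z.
  H_1: rank ker ∂_1 − rank ∂_2 = (6 − 4) − 0 = 2, and there is no ∂_2, so H_1 = Z^2.

(K is a triangulation of a wedge of 2 circles.)

H_0 = Z,  H_1 = Z^2.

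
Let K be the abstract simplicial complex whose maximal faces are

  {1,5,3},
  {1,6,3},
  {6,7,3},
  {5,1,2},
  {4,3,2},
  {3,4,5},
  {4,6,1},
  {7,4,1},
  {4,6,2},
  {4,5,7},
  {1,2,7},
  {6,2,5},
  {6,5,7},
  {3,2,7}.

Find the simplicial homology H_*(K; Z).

We work with the vertex ordering 1 < 2 < 3 < 4 < 5 < 6 < 7. The simplices of K, each written with vertices in increasing order, are:

  0-simplices (7): [1], [2], [3], [4], [5], [6], [7]
  1-simplices (21): [1,2], [1,3], [1,4], [1,5], [1,6], [1,7], [2,3], [2,4], [2,5], [2,6], [2,7], [3,4], [3,5], [3,6], [3,7], [4,5], [4,6], [4,7], [5,6], [5,7], [6,7]
  2-simplices (14): [1,2,5], [1,2,7], [1,3,5], [1,3,6], [1,4,6], [1,4,7], [2,3,4], [2,3,7], [2,4,6], [2,5,6], [3,4,5], [3,6,7], [4,5,7], [5,6,7]

giving chain groups C_0 ≅ Z^7, C_1 ≅ Z^21, C_2 ≅ Z^14.

Boundary ∂_1: C_1 → C_0 sends each edge [p,q] (with p < q) to q − p. For instance
  ∂[1,5] = [5] − [1].
This gives a 7×21 integer matrix of rank 6; reducing to Smith normal form yields diagonal entries (1,1,1,1,1,1).

Boundary ∂_2: C_2 → C_1 acts by ∂[p,q,r] = [q,r] − [p,r] + [p,q]. For instance
  ∂[1,4,6] = [4,6] − [1,6] + [1,4],
  ∂[2,4,6] = [4,6] − [2,6] + [2,4].
This gives a 21×14 integer matrix of rank 13; reducing to Smith normal form yields diagonal entries (1,1,1,1,1,1,1,1,1,1,1,1,1).

From H_k ≅ ker(∂_k) / im(∂_{k+1}) we obtain:

  H_0: rank C_0 − rank ∂_1 = 7 − 6 = 1, and the invariant factors of ∂_1 are all 1, so H_0 ≅ Z.
  H_1: rank ker ∂_1 − rank ∂_2 = (21 − 6) − 13 = 2, and the invariant factors of ∂_2 are all 1, so H_1 ≅ Z^2.
  H_2: rank ker ∂_2 − rank ∂_3 = (14 − 13) − 0 = 1, and there is no ∂_3, so H_2 ≅ Z.

H_0 = Z,  H_1 = Z^2,  H_2 = Z.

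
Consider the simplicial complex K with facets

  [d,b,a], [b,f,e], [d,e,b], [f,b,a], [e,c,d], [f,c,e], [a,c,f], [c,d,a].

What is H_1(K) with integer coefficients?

We work with the vertex ordering a < b < c < d < e < f. The simplices of K, each written with vertices in increasing order, are:

  0-simplices (6): a, b, c, d, e, f
  1-simplices (12): ab, ac, ad, af, bd, be, bf, cd, ce, cf, de, ef
  2-simplices (8): abd, abf, acd, acf, bde, bef, cde, cef

giving chain groups C_0 ≅ Z^6, C_1 ≅ Z^12, C_2 ≅ Z^8.

Boundary ∂_1: C_1 → C_0 maps an edge to its endpoints' difference, ∂[p,q] = q − p. For instance
  ∂af = f − a.
This gives a 6×12 integer matrix of rank 5; reducing to Smith normal form yields diagonal entries (1,1,1,1,1).

∂_2: C_2 → C_1 sends each 2-simplex [p,q,r] to [q,r] − [p,r] + [p,q]. For instance
  ∂cde = de − ce + cd,
  ∂cef = ef − cf + ce.
This gives a 12×8 integer matrix of rank 7; reducing to Smith normal form yields diagonal entries (1,1,1,1,1,1,1).

Reading off H_k = ker ∂_k / im ∂_{k+1}:

  H_1: rank ker ∂_1 − rank ∂_2 = (12 − 5) − 7 = 0, and the invariant factors of ∂_2 are all 1, so H_1 ≅ 0.

H_1 = 0.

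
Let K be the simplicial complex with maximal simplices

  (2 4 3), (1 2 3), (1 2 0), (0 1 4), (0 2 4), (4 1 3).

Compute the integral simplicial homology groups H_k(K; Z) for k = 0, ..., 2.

H_0 = Z,  H_1 = 0,  H_2 = Z.

K has 5 vertices, 9 edges, 6 triangles.
rank ∂_0 = 0, rank ∂_1 = 4 ⇒ b_0 = 5 − 0 − 4 = 1; all invariant factors of ∂_1 are 1 so no torsion. So H_0 = Z.
rank ∂_1 = 4, rank ∂_2 = 5 ⇒ b_1 = 9 − 4 − 5 = 0; all invariant factors of ∂_2 are 1 so no torsion. So H_1 = 0.
rank ∂_2 = 5, rank ∂_3 = 0 ⇒ b_2 = 6 − 5 − 0 = 1. So H_2 = Z.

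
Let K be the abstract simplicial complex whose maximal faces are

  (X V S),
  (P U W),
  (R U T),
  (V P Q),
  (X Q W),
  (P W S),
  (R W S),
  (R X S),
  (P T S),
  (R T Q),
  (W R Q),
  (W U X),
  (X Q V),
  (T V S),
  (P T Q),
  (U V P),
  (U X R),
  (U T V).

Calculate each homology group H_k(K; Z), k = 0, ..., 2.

H_0 ≅ Z,  H_1 ≅ Z × Z/2,  H_2 = 0.

Take the total order P < Q < R < S < T < U < V < W < X on the vertex set. Then K (dimension 2) consists of the simplices:

  0-simplices (9): P, Q, R, S, T, U, V, W, X
  1-simplices (27): PQ, PS, PT, PU, PV, PW, QR, QT, QV, QW, QX, RS, RT, RU, RW, RX, ST, SV, SW, SX, TU, TV, UV, UW, UX, VX, WX
  2-simplices (18): PQT, PQV, PST, PSW, PUV, PUW, QRT, QRW, QVX, QWX, RSW, RSX, RTU, RUX, STV, SVX, TUV, UWX

giving chain groups C_0 ≅ Z^9, C_1 ≅ Z^27, C_2 ≅ Z^18.

∂_1: C_1 → C_0 is given by ∂[p,q] = [q] − [p]. For instance
  ∂QT = T − Q.
This gives a 9×27 integer matrix of rank 8; reducing to Smith normal form yields diagonal entries (1,1,1,1,1,1,1,1).

Boundary ∂_2: C_2 → C_1 maps a triangle to the signed sum of its edges. For instance
  ∂PSW = SW − PW + PS,
  ∂PQT = QT − PT + PQ.
The resulting 27×18 matrix has rank 18, and its Smith normal form has invariant factors (1,1,1,1,1,1,1,1,1,1,1,1,1,1,1,1,1,2).

Now H_k = ker ∂_k / im ∂_{k+1}, so:

  H_0: rank C_0 − rank ∂_1 = 9 − 8 = 1, and the invariant factors of ∂_1 are all 1, so H_0 ≅ Z.
  H_1: rank ker ∂_1 − rank ∂_2 = (27 − 8) − 18 = 1, and ∂_2 has invariant factor 2 > 1, so H_1 ≅ Z × Z/2.
  H_2: rank ker ∂_2 − rank ∂_3 = (18 − 18) − 0 = 0, and there is no ∂_3, so H_2 ≅ 0.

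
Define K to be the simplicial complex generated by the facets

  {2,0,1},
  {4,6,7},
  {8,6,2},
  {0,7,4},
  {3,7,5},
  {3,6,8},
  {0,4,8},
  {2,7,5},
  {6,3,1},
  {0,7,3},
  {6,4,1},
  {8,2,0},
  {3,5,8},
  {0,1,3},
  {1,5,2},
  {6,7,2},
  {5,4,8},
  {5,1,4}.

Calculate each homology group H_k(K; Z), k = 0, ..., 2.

Take the total order 0 < 1 < 2 < 3 < 4 < 5 < 6 < 7 < 8 on the vertex set. Then K (dimension 2) consists of the simplices:

  0-simplices (9): [0], [1], [2], [3], [4], [5], [6], [7], [8]
  1-simplices (27): (27 of them)
  2-simplices (18): [0,1,2], [0,1,3], [0,2,8], [0,3,7], [0,4,7], [0,4,8], [1,2,5], [1,3,6], [1,4,5], [1,4,6], [2,5,7], [2,6,7], [2,6,8], [3,5,7], [3,5,8], [3,6,8], [4,5,8], [4,6,7]

giving chain groups C_0 ≅ Z^9, C_1 ≅ Z^27, C_2 ≅ Z^18.

The boundary map ∂_1: C_1 → C_0 sends each edge [p,q] (with p < q) to q − p. For instance
  ∂[3,6] = [6] − [3].
This gives a 9×27 integer matrix of rank 8; reducing to Smith normal form yields diagonal entries (1,1,1,1,1,1,1,1).

Boundary ∂_2: C_2 → C_1 sends each 2-simplex [p,q,r] to [q,r] − [p,r] + [p,q]. For instance
  ∂[4,5,8] = [5,8] − [4,8] + [4,5],
  ∂[0,4,7] = [4,7] − [0,7] + [0,4].
This gives a 27×18 integer matrix of rank 17; reducing to Smith normal form yields diagonal entries (1,1,1,1,1,1,1,1,1,1,1,1,1,1,1,1,1).

Reading off H_k = ker ∂_k / im ∂_{k+1}:

  H_0: rank C_0 − rank ∂_1 = 9 − 8 = 1, and the invariant factors of ∂_1 are all 1, so H_0 ≅ Z.
  H_1: rank ker ∂_1 − rank ∂_2 = (27 − 8) − 17 = 2, and the invariant factors of ∂_2 are all 1, so H_1 ≅ Z^2.
  H_2: rank ker ∂_2 − rank ∂_3 = (18 − 17) − 0 = 1, and there is no ∂_3, so H_2 ≅ Z.

H_0 = Z,  H_1 = Z^2,  H_2 = Z.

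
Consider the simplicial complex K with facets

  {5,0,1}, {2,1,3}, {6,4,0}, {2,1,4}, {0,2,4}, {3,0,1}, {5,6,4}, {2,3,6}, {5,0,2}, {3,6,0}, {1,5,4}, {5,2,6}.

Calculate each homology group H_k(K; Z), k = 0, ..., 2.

Take the total order 0 < 1 < 2 < 3 < 4 < 5 < 6 on the vertex set. Then K (dimension 2) consists of the simplices:

  0-simplices (7): [0], [1], [2], [3], [4], [5], [6]
  1-simplices (18): [0,1], [0,2], [0,3], [0,4], [0,5], [0,6], [1,2], [1,3], [1,4], [1,5], [2,3], [2,4], [2,5], [2,6], [3,6], [4,5], [4,6], [5,6]
  2-simplices (12): [0,1,3], [0,1,5], [0,2,4], [0,2,5], [0,3,6], [0,4,6], [1,2,3], [1,2,4], [1,4,5], [2,3,6], [2,5,6], [4,5,6]

giving chain groups C_0 ≅ Z^7, C_1 ≅ Z^18, C_2 ≅ Z^12.

Boundary ∂_1: C_1 → C_0 is given by ∂[p,q] = [q] − [p].
The resulting 7×18 matrix has rank 6, and its Smith normal form has invariant factors (1,1,1,1,1,1).

∂_2: C_2 → C_1 acts by ∂[p,q,r] = [q,r] − [p,r] + [p,q]. For instance
  ∂[0,1,5] = [1,5] − [0,5] + [0,1],
  ∂[2,3,6] = [3,6] − [2,6] + [2,3].
The 18×12 boundary matrix has rank 12 and Smith normal form diag(1,1,1,1,1,1,1,1,1,1,1,2).

Computing H_k = (kernel of ∂_k) / (image of ∂_{k+1}):

  H_0: rank C_0 − rank ∂_1 = 7 − 6 = 1, and the invariant factors of ∂_1 are all 1, so H_0 ≅ Z.
  H_1: rank ker ∂_1 − rank ∂_2 = (18 − 6) − 12 = 0, and ∂_2 has invariant factor 2 > 1, so H_1 ≅ Z/2.
  H_2: rank ker ∂_2 − rank ∂_3 = (12 − 12) − 0 = 0, and there is no ∂_3, so H_2 ≅ 0.

H_0 = Z,  H_1 = Z/2,  H_2 = 0.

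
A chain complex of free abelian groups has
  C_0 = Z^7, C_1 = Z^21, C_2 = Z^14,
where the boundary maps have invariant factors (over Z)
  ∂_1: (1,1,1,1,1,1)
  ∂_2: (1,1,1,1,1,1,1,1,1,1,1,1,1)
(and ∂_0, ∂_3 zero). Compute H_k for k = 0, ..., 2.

H_0: b_0 = 7 − 0 − 6 = 1; torsion from ∂_1 factors > 1: none. So H_0 = Z.
H_1: b_1 = 21 − 6 − 13 = 2; torsion from ∂_2 factors > 1: none. So H_1 = Z^2.
H_2: b_2 = 14 − 13 − 0 = 1; torsion from ∂_3 factors > 1: none. So H_2 = Z.

H_0 = Z,  H_1 = Z^2,  H_2 = Z.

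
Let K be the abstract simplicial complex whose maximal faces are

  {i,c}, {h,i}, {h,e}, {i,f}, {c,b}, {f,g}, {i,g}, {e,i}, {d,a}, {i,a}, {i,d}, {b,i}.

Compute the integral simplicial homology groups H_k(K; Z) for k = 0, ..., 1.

We work with the vertex ordering a < b < c < d < e < f < g < h < i. The simplices of K, each written with vertices in increasing order, are:

  0-simplices (9): a, b, c, d, e, f, g, h, i
  1-simplices (12): ad, ai, bc, bi, ci, di, eh, ei, fg, fi, gi, hi

so the chain groups are C_0 ≅ Z^9, C_1 ≅ Z^12.

The boundary map ∂_1: C_1 → C_0 sends each edge [p,q] (with p < q) to q − p. For instance
  ∂eh = h − e.
The 9×12 boundary matrix has rank 8 and Smith normal form diag(1,1,1,1,1,1,1,1).

From H_k ≅ ker(∂_k) / im(∂_{k+1}) we obtain:

  H_0: rank C_0 − rank ∂_1 = 9 − 8 = 1, and the invariant factors of ∂_1 are all 1, so H_0 ≅ Z.
  H_1: rank ker ∂_1 − rank ∂_2 = (12 − 8) − 0 = 4, and there is no ∂_2, so H_1 ≅ Z^4.

H_0 = Z,  H_1 = Z^4.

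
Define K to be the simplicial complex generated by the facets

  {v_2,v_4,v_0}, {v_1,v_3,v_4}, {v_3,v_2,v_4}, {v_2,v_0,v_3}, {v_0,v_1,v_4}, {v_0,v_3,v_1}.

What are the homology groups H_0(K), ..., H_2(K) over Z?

Take the total order v_0 < v_1 < v_2 < v_3 < v_4 on the vertex set. Then K (dimension 2) consists of the simplices:

  0-simplices (5): [v_0], [v_1], [v_2], [v_3], [v_4]
  1-simplices (9): [v_0,v_1], [v_0,v_2], [v_0,v_3], [v_0,v_4], [v_1,v_3], [v_1,v_4], [v_2,v_3], [v_2,v_4], [v_3,v_4]
  2-simplices (6): [v_0,v_1,v_3], [v_0,v_1,v_4], [v_0,v_2,v_3], [v_0,v_2,v_4], [v_1,v_3,v_4], [v_2,v_3,v_4]

Hence C_0 ≅ Z^5, C_1 ≅ Z^9, C_2 ≅ Z^6.

The boundary map ∂_1: C_1 → C_0 maps an edge to its endpoints' difference, ∂[p,q] = q − p. For instance
  ∂[v_1,v_3] = [v_3] − [v_1].
The resulting 5×9 matrix has rank 4, and its Smith normal form has invariant factors (1,1,1,1).

Boundary ∂_2: C_2 → C_1 maps a triangle to the signed sum of its edges. For instance
  ∂[v_0,v_1,v_4] = [v_1,v_4] − [v_0,v_4] + [v_0,v_1],
  ∂[v_0,v_2,v_4] = [v_2,v_4] − [v_0,v_4] + [v_0,v_2].
The resulting 9×6 matrix has rank 5, and its Smith normal form has invariant factors (1,1,1,1,1).

Computing H_k = (kernel of ∂_k) / (image of ∂_{k+1}):

  H_0: rank C_0 − rank ∂_1 = 5 − 4 = 1, and the invariant factors of ∂_1 are all 1, so H_0 = Z.
  H_1: rank ker ∂_1 − rank ∂_2 = (9 − 4) − 5 = 0, and the invariant factors of ∂_2 are all 1, so H_1 = 0.
  H_2: rank ker ∂_2 − rank ∂_3 = (6 − 5) − 0 = 1, and there is no ∂_3, so H_2 = Z.

As a check, the Euler characteristic is 5 − 9 + 6 = 2, which agrees with 1 − 0 + 1 = 2.
(K is a triangulation of the 2-sphere S^2.)

H_0 ≅ Z,  H_1 = 0,  H_2 ≅ Z.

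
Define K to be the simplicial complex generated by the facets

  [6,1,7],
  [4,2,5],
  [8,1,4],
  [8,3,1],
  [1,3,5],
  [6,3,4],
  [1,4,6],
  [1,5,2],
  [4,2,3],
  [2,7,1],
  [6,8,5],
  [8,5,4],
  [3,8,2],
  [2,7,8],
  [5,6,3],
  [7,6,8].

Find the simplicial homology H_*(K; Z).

Take the total order 1 < 2 < 3 < 4 < 5 < 6 < 7 < 8 on the vertex set. Then K (dimension 2) consists of the simplices:

  0-simplices (8): [1], [2], [3], [4], [5], [6], [7], [8]
  1-simplices (24): (24 of them)
  2-simplices (16): [1,2,5], [1,2,7], [1,3,5], [1,3,8], [1,4,6], [1,4,8], [1,6,7], [2,3,4], [2,3,8], [2,4,5], [2,7,8], [3,4,6], [3,5,6], [4,5,8], [5,6,8], [6,7,8]

so the chain groups are C_0 ≅ Z^8, C_1 ≅ Z^24, C_2 ≅ Z^16.

∂_1: C_1 → C_0 sends each edge [p,q] (with p < q) to q − p. For instance
  ∂[2,8] = [8] − [2].
As a 8×24 matrix over Z this has rank 7, with invariant factors (1,1,1,1,1,1,1).

The boundary map ∂_2: C_2 → C_1 sends each 2-simplex [p,q,r] to [q,r] − [p,r] + [p,q]. For instance
  ∂[4,5,8] = [5,8] − [4,8] + [4,5],
  ∂[2,3,4] = [3,4] − [2,4] + [2,3].
The resulting 24×16 matrix has rank 15, and its Smith normal form has invariant factors (1,1,1,1,1,1,1,1,1,1,1,1,1,1,1).

Computing H_k = (kernel of ∂_k) / (image of ∂_{k+1}):

  H_0: rank C_0 − rank ∂_1 = 8 − 7 = 1, and the invariant factors of ∂_1 are all 1, so H_0 ≅ Z.
  H_1: rank ker ∂_1 − rank ∂_2 = (24 − 7) − 15 = 2, and the invariant factors of ∂_2 are all 1, so H_1 ≅ Z^2.
  H_2: rank ker ∂_2 − rank ∂_3 = (16 − 15) − 0 = 1, and there is no ∂_3, so H_2 ≅ Z.

As a check, the Euler characteristic is 8 − 24 + 16 = 0, which agrees with 1 − 2 + 1 = 0.
(K is a triangulation of the torus T^2.)

H_0 ≅ Z,  H_1 ≅ Z^2,  H_2 ≅ Z.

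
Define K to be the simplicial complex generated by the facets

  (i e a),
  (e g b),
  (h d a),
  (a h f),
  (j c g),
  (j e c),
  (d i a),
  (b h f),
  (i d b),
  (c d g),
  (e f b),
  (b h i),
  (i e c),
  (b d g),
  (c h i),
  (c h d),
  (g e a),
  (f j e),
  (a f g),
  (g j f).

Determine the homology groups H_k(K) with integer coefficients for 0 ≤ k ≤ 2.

H_0 ≅ Z,  H_1 ≅ Z ⊕ Z/2Z,  H_2 = 0.

We work with the vertex ordering a < b < c < d < e < f < g < h < i < j. The simplices of K, each written with vertices in increasing order, are:

  0-simplices (10): a, b, c, d, e, f, g, h, i, j
  1-simplices (30): ad, ae, af, ag, ah, ai, bd, be, bf, bg, bh, bi, cd, ce, cg, ch, ci, cj, dg, dh, di, ef, eg, ei, ej, fg, fh, fj, gj, hi
  2-simplices (20): adh, adi, aeg, aei, afg, afh, bdg, bdi, bef, beg, bfh, bhi, cdg, cdh, cei, cej, cgj, chi, efj, fgj

so the chain groups are C_0 ≅ Z^10, C_1 ≅ Z^30, C_2 ≅ Z^20.

The boundary map ∂_1: C_1 → C_0 maps an edge to its endpoints' difference, ∂[p,q] = q − p. For instance
  ∂cd = d − c.
The resulting 10×30 matrix has rank 9, and its Smith normal form has invariant factors (1,1,1,1,1,1,1,1,1).

The boundary map ∂_2: C_2 → C_1 maps a triangle to the signed sum of its edges. For instance
  ∂cgj = gj − cj + cg,
  ∂bdg = dg − bg + bd.
This gives a 30×20 integer matrix of rank 20; reducing to Smith normal form yields diagonal entries (1,1,1,1,1,1,1,1,1,1,1,1,1,1,1,1,1,1,1,2).

Computing H_k = (kernel of ∂_k) / (image of ∂_{k+1}):

  H_0: rank C_0 − rank ∂_1 = 10 − 9 = 1, and the invariant factors of ∂_1 are all 1, so H_0 ≅ Z.
  H_1: rank ker ∂_1 − rank ∂_2 = (30 − 9) − 20 = 1, and ∂_2 has invariant factor 2 > 1, so H_1 ≅ Z ⊕ Z/2Z.
  H_2: rank ker ∂_2 − rank ∂_3 = (20 − 20) − 0 = 0, and there is no ∂_3, so H_2 ≅ 0.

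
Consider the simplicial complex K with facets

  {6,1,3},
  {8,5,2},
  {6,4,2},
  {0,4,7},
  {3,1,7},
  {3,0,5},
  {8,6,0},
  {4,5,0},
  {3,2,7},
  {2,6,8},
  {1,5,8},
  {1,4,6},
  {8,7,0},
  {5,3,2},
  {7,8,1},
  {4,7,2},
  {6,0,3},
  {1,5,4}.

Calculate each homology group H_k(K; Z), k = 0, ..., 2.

We work with the vertex ordering 0 < 1 < 2 < 3 < 4 < 5 < 6 < 7 < 8. The simplices of K, each written with vertices in increasing order, are:

  0-simplices (9): [0], [1], [2], [3], [4], [5], [6], [7], [8]
  1-simplices (27): (27 of them)
  2-simplices (18): [0,3,5], [0,3,6], [0,4,5], [0,4,7], [0,6,8], [0,7,8], [1,3,6], [1,3,7], [1,4,5], [1,4,6], [1,5,8], [1,7,8], [2,3,5], [2,3,7], [2,4,6], [2,4,7], [2,5,8], [2,6,8]

giving chain groups C_0 ≅ Z^9, C_1 ≅ Z^27, C_2 ≅ Z^18.

The boundary map ∂_1: C_1 → C_0 sends each edge [p,q] (with p < q) to q − p.
The 9×27 boundary matrix has rank 8 and Smith normal form diag(1,1,1,1,1,1,1,1).

Boundary ∂_2: C_2 → C_1 sends each 2-simplex [p,q,r] to [q,r] − [p,r] + [p,q]. For instance
  ∂[2,3,7] = [3,7] − [2,7] + [2,3],
  ∂[2,4,7] = [4,7] − [2,7] + [2,4].
The 27×18 boundary matrix has rank 17 and Smith normal form diag(1,1,1,1,1,1,1,1,1,1,1,1,1,1,1,1,1).

Reading off H_k = ker ∂_k / im ∂_{k+1}:

  H_0: rank C_0 − rank ∂_1 = 9 − 8 = 1, and the invariant factors of ∂_1 are all 1, so H_0 ≅ Z.
  H_1: rank ker ∂_1 − rank ∂_2 = (27 − 8) − 17 = 2, and the invariant factors of ∂_2 are all 1, so H_1 ≅ Z^2.
  H_2: rank ker ∂_2 − rank ∂_3 = (18 − 17) − 0 = 1, and there is no ∂_3, so H_2 ≅ Z.

(K is a triangulation of the torus T^2.)

H_0 ≅ Z,  H_1 ≅ Z^2,  H_2 ≅ Z.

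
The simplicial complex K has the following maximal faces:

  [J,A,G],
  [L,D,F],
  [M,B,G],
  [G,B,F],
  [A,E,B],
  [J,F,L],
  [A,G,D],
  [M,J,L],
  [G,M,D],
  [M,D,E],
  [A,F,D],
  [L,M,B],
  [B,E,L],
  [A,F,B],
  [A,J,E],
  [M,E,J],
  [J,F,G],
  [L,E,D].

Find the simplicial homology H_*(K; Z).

H_0 ≅ Z,  H_1 ≅ Z ⊕ Z/2Z,  H_2 = 0.

Fix the vertex order A < B < D < E < F < G < J < L < M and write every simplex with vertices in increasing order. Then dim K = 2 and the simplices of K are:

  0-simplices (9): A, B, D, E, F, G, J, L, M
  1-simplices (27): AB, AD, AE, AF, AG, AJ, BE, BF, BG, BL, BM, DE, DF, DG, DL, DM, EJ, EL, EM, FG, FJ, FL, GJ, GM, JL, JM, LM
  2-simplices (18): ABE, ABF, ADF, ADG, AEJ, AGJ, BEL, BFG, BGM, BLM, DEL, DEM, DFL, DGM, EJM, FGJ, FJL, JLM

Hence C_0 ≅ Z^9, C_1 ≅ Z^27, C_2 ≅ Z^18.

Boundary ∂_1: C_1 → C_0 is given by ∂[p,q] = [q] − [p].
As a 9×27 matrix over Z this has rank 8, with invariant factors (1,1,1,1,1,1,1,1).

Boundary ∂_2: C_2 → C_1 sends each 2-simplex [p,q,r] to [q,r] − [p,r] + [p,q]. For instance
  ∂AEJ = EJ − AJ + AE,
  ∂JLM = LM − JM + JL.
As a 27×18 matrix over Z this has rank 18, with invariant factors (1,1,1,1,1,1,1,1,1,1,1,1,1,1,1,1,1,2).

From H_k ≅ ker(∂_k) / im(∂_{k+1}) we obtain:

  H_0: rank C_0 − rank ∂_1 = 9 − 8 = 1, and the invariant factors of ∂_1 are all 1, so H_0 ≅ Z.
  H_1: rank ker ∂_1 − rank ∂_2 = (27 − 8) − 18 = 1, and ∂_2 has invariant factor 2 > 1, so H_1 ≅ Z ⊕ Z/2Z.
  H_2: rank ker ∂_2 − rank ∂_3 = (18 − 18) − 0 = 0, and there is no ∂_3, so H_2 ≅ 0.

(K is a triangulation of the Klein bottle.)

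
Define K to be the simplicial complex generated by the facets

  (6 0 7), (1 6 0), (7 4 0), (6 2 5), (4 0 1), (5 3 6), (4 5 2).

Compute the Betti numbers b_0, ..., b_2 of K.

b_0 = 1, b_1 = 1, b_2 = 0.

Order the vertices as 0 < 1 < 2 < 3 < 4 < 5 < 6 < 7. Listing each simplex with vertices in this order, K has dimension 2 with simplices:

  0-simplices (8): [0], [1], [2], [3], [4], [5], [6], [7]
  1-simplices (15): [0,1], [0,4], [0,6], [0,7], [1,4], [1,6], [2,4], [2,5], [2,6], [3,5], [3,6], [4,5], [4,7], [5,6], [6,7]
  2-simplices (7): [0,1,4], [0,1,6], [0,4,7], [0,6,7], [2,4,5], [2,5,6], [3,5,6]

giving chain groups C_0 ≅ Z^8, C_1 ≅ Z^15, C_2 ≅ Z^7.

Boundary ∂_1: C_1 → C_0 sends each edge [p,q] (with p < q) to q − p. For instance
  ∂[0,6] = [6] − [0].
The 8×15 boundary matrix has rank 7 and Smith normal form diag(1,1,1,1,1,1,1).

∂_2: C_2 → C_1 acts by ∂[p,q,r] = [q,r] − [p,r] + [p,q]. For instance
  ∂[2,5,6] = [5,6] − [2,6] + [2,5],
  ∂[0,6,7] = [6,7] − [0,7] + [0,6].
The resulting 15×7 matrix has rank 7, and its Smith normal form has invariant factors (1,1,1,1,1,1,1).

Computing H_k = (kernel of ∂_k) / (image of ∂_{k+1}):

  H_0: rank C_0 − rank ∂_1 = 8 − 7 = 1, and the invariant factors of ∂_1 are all 1, so H_0 = Z.
  H_1: rank ker ∂_1 − rank ∂_2 = (15 − 7) − 7 = 1, and the invariant factors of ∂_2 are all 1, so H_1 = Z.
  H_2: rank ker ∂_2 − rank ∂_3 = (7 − 7) − 0 = 0, and there is no ∂_3, so H_2 = 0.

Hence the Betti numbers are b_0 = 1, b_1 = 1, b_2 = 0.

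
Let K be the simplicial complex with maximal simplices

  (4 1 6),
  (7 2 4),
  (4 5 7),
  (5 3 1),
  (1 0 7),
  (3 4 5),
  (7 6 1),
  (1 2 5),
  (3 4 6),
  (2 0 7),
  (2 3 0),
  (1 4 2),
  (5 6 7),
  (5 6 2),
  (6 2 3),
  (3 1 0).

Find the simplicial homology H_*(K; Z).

Order the vertices as 0 < 1 < 2 < 3 < 4 < 5 < 6 < 7. Listing each simplex with vertices in this order, K has dimension 2 with simplices:

  0-simplices (8): [0], [1], [2], [3], [4], [5], [6], [7]
  1-simplices (24): (24 of them)
  2-simplices (16): [0,1,3], [0,1,7], [0,2,3], [0,2,7], [1,2,4], [1,2,5], [1,3,5], [1,4,6], [1,6,7], [2,3,6], [2,4,7], [2,5,6], [3,4,5], [3,4,6], [4,5,7], [5,6,7]

Hence C_0 ≅ Z^8, C_1 ≅ Z^24, C_2 ≅ Z^16.

∂_1: C_1 → C_0 maps an edge to its endpoints' difference, ∂[p,q] = q − p. For instance
  ∂[2,7] = [7] − [2].
This gives a 8×24 integer matrix of rank 7; reducing to Smith normal form yields diagonal entries (1,1,1,1,1,1,1).

∂_2: C_2 → C_1 maps a triangle to the signed sum of its edges. For instance
  ∂[1,2,4] = [2,4] − [1,4] + [1,2],
  ∂[0,1,3] = [1,3] − [0,3] + [0,1].
The resulting 24×16 matrix has rank 15, and its Smith normal form has invariant factors (1,1,1,1,1,1,1,1,1,1,1,1,1,1,1).

Reading off H_k = ker ∂_k / im ∂_{k+1}:

  H_0: rank C_0 − rank ∂_1 = 8 − 7 = 1, and the invariant factors of ∂_1 are all 1, so H_0 ≅ Z.
  H_1: rank ker ∂_1 − rank ∂_2 = (24 − 7) − 15 = 2, and the invariant factors of ∂_2 are all 1, so H_1 ≅ Z^2.
  H_2: rank ker ∂_2 − rank ∂_3 = (16 − 15) − 0 = 1, and there is no ∂_3, so H_2 ≅ Z.

As a check, the Euler characteristic is 8 − 24 + 16 = 0, which agrees with 1 − 2 + 1 = 0.
(K is a triangulation of the torus T^2.)

H_0 ≅ Z,  H_1 ≅ Z^2,  H_2 ≅ Z.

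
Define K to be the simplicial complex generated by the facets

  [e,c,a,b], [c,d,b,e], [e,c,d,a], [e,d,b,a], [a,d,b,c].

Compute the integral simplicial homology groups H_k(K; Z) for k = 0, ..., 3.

Take the total order a < b < c < d < e on the vertex set. Then K (dimension 3) consists of the simplices:

  0-simplices (5): a, b, c, d, e
  1-simplices (10): ab, ac, ad, ae, bc, bd, be, cd, ce, de
  2-simplices (10): abc, abd, abe, acd, ace, ade, bcd, bce, bde, cde
  3-simplices (5): abcd, abce, abde, acde, bcde

Hence C_0 ≅ Z^5, C_1 ≅ Z^10, C_2 ≅ Z^10, C_3 ≅ Z^5.

The boundary map ∂_1: C_1 → C_0 is given by ∂[p,q] = [q] − [p].
This gives a 5×10 integer matrix of rank 4; reducing to Smith normal form yields diagonal entries (1,1,1,1).

∂_2: C_2 → C_1 maps a triangle to the signed sum of its edges. For instance
  ∂ace = ce − ae + ac,
  ∂cde = de − ce + cd.
As a 10×10 matrix over Z this has rank 6, with invariant factors (1,1,1,1,1,1).

Boundary ∂_3: C_3 → C_2 sends each 3-simplex σ to the alternating sum Σ_i (−1)^i (σ with its i-th vertex removed). For instance
  ∂bcde = cde − bde + bce − bcd,
  ∂acde = cde − ade + ace − acd.
The resulting 10×5 matrix has rank 4, and its Smith normal form has invariant factors (1,1,1,1).

Computing H_k = (kernel of ∂_k) / (image of ∂_{k+1}):

  H_0: rank C_0 − rank ∂_1 = 5 − 4 = 1, and the invariant factors of ∂_1 are all 1, so H_0 = Z.
  H_1: rank ker ∂_1 − rank ∂_2 = (10 − 4) − 6 = 0, and the invariant factors of ∂_2 are all 1, so H_1 = 0.
  H_2: rank ker ∂_2 − rank ∂_3 = (10 − 6) − 4 = 0, and the invariant factors of ∂_3 are all 1, so H_2 = 0.
  H_3: rank ker ∂_3 − rank ∂_4 = (5 − 4) − 0 = 1, and there is no ∂_4, so H_3 = Z.

As a check, the Euler characteristic is 5 − 10 + 10 − 5 = 0, which agrees with 1 − 0 + 0 − 1 = 0.

H_0 = Z,  H_1 = 0,  H_2 = 0,  H_3 = Z.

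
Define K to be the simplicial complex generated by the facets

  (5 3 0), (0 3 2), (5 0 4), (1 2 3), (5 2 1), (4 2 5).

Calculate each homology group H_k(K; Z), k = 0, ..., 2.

H_0 = Z,  H_1 = Z,  H_2 = 0.

Order the vertices as 0 < 1 < 2 < 3 < 4 < 5. Listing each simplex with vertices in this order, K has dimension 2 with simplices:

  0-simplices (6): [0], [1], [2], [3], [4], [5]
  1-simplices (12): [0,2], [0,3], [0,4], [0,5], [1,2], [1,3], [1,5], [2,3], [2,4], [2,5], [3,5], [4,5]
  2-simplices (6): [0,2,3], [0,3,5], [0,4,5], [1,2,3], [1,2,5], [2,4,5]

giving chain groups C_0 ≅ Z^6, C_1 ≅ Z^12, C_2 ≅ Z^6.

∂_1: C_1 → C_0 sends each edge [p,q] (with p < q) to q − p.
The 6×12 boundary matrix has rank 5 and Smith normal form diag(1,1,1,1,1).

Boundary ∂_2: C_2 → C_1 sends each 2-simplex [p,q,r] to [q,r] − [p,r] + [p,q]. For instance
  ∂[1,2,3] = [2,3] − [1,3] + [1,2],
  ∂[0,3,5] = [3,5] − [0,5] + [0,3].
The 12×6 boundary matrix has rank 6 and Smith normal form diag(1,1,1,1,1,1).

Reading off H_k = ker ∂_k / im ∂_{k+1}:

  H_0: rank C_0 − rank ∂_1 = 6 − 5 = 1, and the invariant factors of ∂_1 are all 1, so H_0 = Z.
  H_1: rank ker ∂_1 − rank ∂_2 = (12 − 5) − 6 = 1, and the invariant factors of ∂_2 are all 1, so H_1 = Z.
  H_2: rank ker ∂_2 − rank ∂_3 = (6 − 6) − 0 = 0, and there is no ∂_3, so H_2 = 0.

(K is a triangulation of the cylinder S^1 x I.)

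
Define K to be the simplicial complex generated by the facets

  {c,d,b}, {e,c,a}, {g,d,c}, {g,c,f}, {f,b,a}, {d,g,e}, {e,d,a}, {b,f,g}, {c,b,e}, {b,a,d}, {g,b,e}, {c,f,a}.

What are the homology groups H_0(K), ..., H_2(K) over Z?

Order the vertices as a < b < c < d < e < f < g. Listing each simplex with vertices in this order, K has dimension 2 with simplices:

  0-simplices (7): a, b, c, d, e, f, g
  1-simplices (18): ab, ac, ad, ae, af, bc, bd, be, bf, bg, cd, ce, cf, cg, de, dg, eg, fg
  2-simplices (12): abd, abf, ace, acf, ade, bcd, bce, beg, bfg, cdg, cfg, deg

Hence C_0 ≅ Z^7, C_1 ≅ Z^18, C_2 ≅ Z^12.

Boundary ∂_1: C_1 → C_0 is given by ∂[p,q] = [q] − [p]. For instance
  ∂fg = g − f.
The 7×18 boundary matrix has rank 6 and Smith normal form diag(1,1,1,1,1,1).

Boundary ∂_2: C_2 → C_1 maps a triangle to the signed sum of its edges. For instance
  ∂ace = ce − ae + ac,
  ∂bcd = cd − bd + bc.
As a 18×12 matrix over Z this has rank 12, with invariant factors (1,1,1,1,1,1,1,1,1,1,1,2).

From H_k ≅ ker(∂_k) / im(∂_{k+1}) we obtain:

  H_0: rank C_0 − rank ∂_1 = 7 − 6 = 1, and the invariant factors of ∂_1 are all 1, so H_0 = Z.
  H_1: rank ker ∂_1 − rank ∂_2 = (18 − 6) − 12 = 0, and ∂_2 has invariant factor 2 > 1, so H_1 = Z/2Z.
  H_2: rank ker ∂_2 − rank ∂_3 = (12 − 12) − 0 = 0, and there is no ∂_3, so H_2 = 0.

H_0 = Z,  H_1 = Z/2Z,  H_2 = 0.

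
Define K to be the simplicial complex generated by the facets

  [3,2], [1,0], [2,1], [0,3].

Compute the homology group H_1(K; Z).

Take the total order 0 < 1 < 2 < 3 on the vertex set. Then K (dimension 1) consists of the simplices:

  0-simplices (4): [0], [1], [2], [3]
  1-simplices (4): [0,1], [0,3], [1,2], [2,3]

Hence C_0 ≅ Z^4, C_1 ≅ Z^4.

∂_1: C_1 → C_0 sends each edge [p,q] (with p < q) to q − p. For instance
  ∂[0,1] = [1] − [0].
The 4×4 boundary matrix has rank 3 and Smith normal form diag(1,1,1).

Computing H_k = (kernel of ∂_k) / (image of ∂_{k+1}):

  H_1: rank ker ∂_1 − rank ∂_2 = (4 − 3) − 0 = 1, and there is no ∂_2, so H_1 = Z.

(K is a triangulation of the circle S^1.)

H_1 ≅ Z.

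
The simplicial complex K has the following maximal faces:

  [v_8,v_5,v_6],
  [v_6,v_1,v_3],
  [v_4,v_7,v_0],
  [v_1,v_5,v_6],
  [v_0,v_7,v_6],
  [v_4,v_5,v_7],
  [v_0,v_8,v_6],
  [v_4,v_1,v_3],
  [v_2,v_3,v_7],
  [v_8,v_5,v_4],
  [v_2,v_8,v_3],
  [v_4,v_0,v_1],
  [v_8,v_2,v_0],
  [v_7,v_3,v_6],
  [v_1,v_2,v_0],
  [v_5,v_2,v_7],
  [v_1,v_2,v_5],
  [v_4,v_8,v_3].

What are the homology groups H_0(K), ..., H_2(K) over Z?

Take the total order v_0 < v_1 < v_2 < v_3 < v_4 < v_5 < v_6 < v_7 < v_8 on the vertex set. Then K (dimension 2) consists of the simplices:

  0-simplices (9): [v_0], [v_1], [v_2], [v_3], [v_4], [v_5], [v_6], [v_7], [v_8]
  1-simplices (27): (27 of them)
  2-simplices (18): (18 of them)

giving chain groups C_0 ≅ Z^9, C_1 ≅ Z^27, C_2 ≅ Z^18.

∂_1: C_1 → C_0 maps an edge to its endpoints' difference, ∂[p,q] = q − p. For instance
  ∂[v_2,v_5] = [v_5] − [v_2].
This gives a 9×27 integer matrix of rank 8; reducing to Smith normal form yields diagonal entries (1,1,1,1,1,1,1,1).

The boundary map ∂_2: C_2 → C_1 sends each 2-simplex [p,q,r] to [q,r] − [p,r] + [p,q]. For instance
  ∂[v_2,v_5,v_7] = [v_5,v_7] − [v_2,v_7] + [v_2,v_5],
  ∂[v_1,v_3,v_6] = [v_3,v_6] − [v_1,v_6] + [v_1,v_3].
This gives a 27×18 integer matrix of rank 17; reducing to Smith normal form yields diagonal entries (1,1,1,1,1,1,1,1,1,1,1,1,1,1,1,1,1).

From H_k ≅ ker(∂_k) / im(∂_{k+1}) we obtain:

  H_0: rank C_0 − rank ∂_1 = 9 − 8 = 1, and the invariant factors of ∂_1 are all 1, so H_0 ≅ Z.
  H_1: rank ker ∂_1 − rank ∂_2 = (27 − 8) − 17 = 2, and the invariant factors of ∂_2 are all 1, so H_1 ≅ Z^2.
  H_2: rank ker ∂_2 − rank ∂_3 = (18 − 17) − 0 = 1, and there is no ∂_3, so H_2 ≅ Z.

As a check, the Euler characteristic is 9 − 27 + 18 = 0, which agrees with 1 − 2 + 1 = 0.

H_0 ≅ Z,  H_1 ≅ Z^2,  H_2 ≅ Z.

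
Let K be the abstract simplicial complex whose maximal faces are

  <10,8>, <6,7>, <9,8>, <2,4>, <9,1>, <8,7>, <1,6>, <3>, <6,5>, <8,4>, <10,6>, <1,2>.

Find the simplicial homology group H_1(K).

Fix the vertex order 1 < 2 < 3 < 4 < 5 < 6 < 7 < 8 < 9 < 10 and write every simplex with vertices in increasing order. Then dim K = 1 and the simplices of K are:

  0-simplices (10): [1], [2], [3], [4], [5], [6], [7], [8], [9], [10]
  1-simplices (11): [1,2], [1,6], [1,9], [2,4], [4,8], [5,6], [6,7], [6,10], [7,8], [8,9], [8,10]

giving chain groups C_0 ≅ Z^10, C_1 ≅ Z^11.

Boundary ∂_1: C_1 → C_0 sends each edge [p,q] (with p < q) to q − p.
This gives a 10×11 integer matrix of rank 8; reducing to Smith normal form yields diagonal entries (1,1,1,1,1,1,1,1).

From H_k ≅ ker(∂_k) / im(∂_{k+1}) we obtain:

  H_1: rank ker ∂_1 − rank ∂_2 = (11 − 8) − 0 = 3, and there is no ∂_2, so H_1 ≅ Z^3.

H_1 = Z^3.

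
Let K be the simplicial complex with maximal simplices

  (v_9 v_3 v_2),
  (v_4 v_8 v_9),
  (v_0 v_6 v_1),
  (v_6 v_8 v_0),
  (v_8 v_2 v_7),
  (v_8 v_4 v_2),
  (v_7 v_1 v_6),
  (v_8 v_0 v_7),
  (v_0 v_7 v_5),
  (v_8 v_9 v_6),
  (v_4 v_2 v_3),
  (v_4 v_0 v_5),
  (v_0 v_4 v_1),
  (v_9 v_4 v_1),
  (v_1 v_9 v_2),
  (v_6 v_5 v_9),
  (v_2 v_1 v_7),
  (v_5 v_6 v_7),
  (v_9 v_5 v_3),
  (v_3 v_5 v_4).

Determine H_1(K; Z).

Take the total order v_0 < v_1 < v_2 < v_3 < v_4 < v_5 < v_6 < v_7 < v_8 < v_9 on the vertex set. Then K (dimension 2) consists of the simplices:

  0-simplices (10): [v_0], [v_1], [v_2], [v_3], [v_4], [v_5], [v_6], [v_7], [v_8], [v_9]
  1-simplices (30): (30 of them)
  2-simplices (20): (20 of them)

Hence C_0 ≅ Z^10, C_1 ≅ Z^30, C_2 ≅ Z^20.

The boundary map ∂_1: C_1 → C_0 maps an edge to its endpoints' difference, ∂[p,q] = q − p.
The resulting 10×30 matrix has rank 9, and its Smith normal form has invariant factors (1,1,1,1,1,1,1,1,1).

Boundary ∂_2: C_2 → C_1 sends each 2-simplex [p,q,r] to [q,r] − [p,r] + [p,q]. For instance
  ∂[v_2,v_7,v_8] = [v_7,v_8] − [v_2,v_8] + [v_2,v_7],
  ∂[v_2,v_3,v_9] = [v_3,v_9] − [v_2,v_9] + [v_2,v_3].
As a 30×20 matrix over Z this has rank 20, with invariant factors (1,1,1,1,1,1,1,1,1,1,1,1,1,1,1,1,1,1,1,2).

Reading off H_k = ker ∂_k / im ∂_{k+1}:

  H_1: rank ker ∂_1 − rank ∂_2 = (30 − 9) − 20 = 1, and ∂_2 has invariant factor 2 > 1, so H_1 ≅ Z ⊕ Z_2.

(K is a triangulation of the Klein bottle.)

H_1 ≅ Z ⊕ Z_2.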